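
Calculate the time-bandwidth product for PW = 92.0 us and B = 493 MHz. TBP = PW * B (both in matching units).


TBP = 92.0 * 493 = 45356.0

45356.0


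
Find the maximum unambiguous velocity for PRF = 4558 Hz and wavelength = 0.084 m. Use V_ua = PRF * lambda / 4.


V_ua = 4558 * 0.084 / 4 = 95.7 m/s

95.7 m/s


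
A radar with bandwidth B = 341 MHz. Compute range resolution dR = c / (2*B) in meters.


dR = 3e8 / (2 * 341000000.0) = 0.44 m

0.44 m


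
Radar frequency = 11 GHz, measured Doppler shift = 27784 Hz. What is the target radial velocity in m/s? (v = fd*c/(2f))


v = 27784 * 3e8 / (2 * 11000000000.0) = 378.9 m/s

378.9 m/s


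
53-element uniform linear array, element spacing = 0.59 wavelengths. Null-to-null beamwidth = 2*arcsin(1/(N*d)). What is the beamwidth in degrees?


1/(N*d) = 1/(53*0.59) = 0.03198
BW = 2*arcsin(0.03198) = 3.7 degrees

3.7 degrees


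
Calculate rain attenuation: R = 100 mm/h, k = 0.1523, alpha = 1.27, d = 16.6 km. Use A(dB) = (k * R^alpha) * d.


gamma = 0.1523 * 100^1.27 = 52.808022 dB/km
A = 52.808022 * 16.6 = 876.61 dB

876.61 dB


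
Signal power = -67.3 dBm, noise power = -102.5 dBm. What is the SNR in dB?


SNR = -67.3 - (-102.5) = 35.2 dB

35.2 dB


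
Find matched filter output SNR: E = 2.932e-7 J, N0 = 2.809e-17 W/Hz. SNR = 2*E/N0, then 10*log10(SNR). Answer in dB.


SNR_lin = 2 * 2.932e-7 / 2.809e-17 = 2.088e10
SNR_dB = 10*log10(2.088e10) = 103.2 dB

103.2 dB


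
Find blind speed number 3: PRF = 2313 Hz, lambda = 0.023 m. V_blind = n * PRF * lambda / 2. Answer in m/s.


V_blind = 3 * 2313 * 0.023 / 2 = 79.8 m/s

79.8 m/s


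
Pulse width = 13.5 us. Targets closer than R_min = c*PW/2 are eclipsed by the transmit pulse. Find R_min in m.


R_min = 3e8 * 13.5e-6 / 2 = 2025.0 m

2025.0 m


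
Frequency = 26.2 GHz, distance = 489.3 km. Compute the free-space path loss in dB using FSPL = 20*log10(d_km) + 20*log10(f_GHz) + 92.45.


20*log10(489.3) = 53.79
20*log10(26.2) = 28.37
FSPL = 174.6 dB

174.6 dB


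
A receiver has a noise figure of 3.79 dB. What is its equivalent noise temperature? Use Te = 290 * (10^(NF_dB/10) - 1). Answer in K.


NF_lin = 10^(3.79/10) = 2.393316
Te = 290 * (2.393316 - 1) = 404.1 K

404.1 K


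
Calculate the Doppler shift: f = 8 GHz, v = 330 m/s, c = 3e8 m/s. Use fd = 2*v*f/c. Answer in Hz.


fd = 2 * 330 * 8000000000.0 / 3e8 = 17600.0 Hz

17600.0 Hz


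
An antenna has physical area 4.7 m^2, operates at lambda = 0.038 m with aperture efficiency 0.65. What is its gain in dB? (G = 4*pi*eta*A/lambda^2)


G_linear = 4*pi*0.65*4.7/0.038^2 = 26586.05
G_dB = 10*log10(26586.05) = 44.2 dB

44.2 dB


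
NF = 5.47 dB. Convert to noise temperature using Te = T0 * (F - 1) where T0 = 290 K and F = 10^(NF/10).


NF_lin = 10^(5.47/10) = 3.523709
Te = 290 * (3.523709 - 1) = 731.9 K

731.9 K


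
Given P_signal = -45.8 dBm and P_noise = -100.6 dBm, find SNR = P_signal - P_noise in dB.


SNR = -45.8 - (-100.6) = 54.8 dB

54.8 dB


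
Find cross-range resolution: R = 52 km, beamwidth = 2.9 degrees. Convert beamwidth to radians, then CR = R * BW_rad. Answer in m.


BW_rad = 0.050614548
CR = 52000 * 0.050614548 = 2632.0 m

2632.0 m


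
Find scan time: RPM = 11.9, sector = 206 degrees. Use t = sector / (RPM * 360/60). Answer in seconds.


t = 206 / (11.9 * 360) * 60 = 2.89 s

2.89 s


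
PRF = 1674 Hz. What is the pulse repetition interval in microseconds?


PRI = 1/1674 = 0.0005973716 s = 597.4 us

597.4 us


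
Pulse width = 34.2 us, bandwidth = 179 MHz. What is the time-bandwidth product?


TBP = 34.2 * 179 = 6121.8

6121.8


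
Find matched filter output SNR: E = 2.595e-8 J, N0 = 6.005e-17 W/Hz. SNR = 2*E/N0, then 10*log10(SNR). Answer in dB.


SNR_lin = 2 * 2.595e-8 / 6.005e-17 = 8.643e8
SNR_dB = 10*log10(8.643e8) = 89.4 dB

89.4 dB


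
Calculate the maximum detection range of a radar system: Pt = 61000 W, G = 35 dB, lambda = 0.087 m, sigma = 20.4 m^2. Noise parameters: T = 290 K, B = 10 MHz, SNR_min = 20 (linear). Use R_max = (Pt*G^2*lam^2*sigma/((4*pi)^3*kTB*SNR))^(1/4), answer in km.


G_lin = 10^(35/10) = 3162.27766
R^4 = 61000 * 3162.27766^2 * 0.087^2 * 20.4 / ((4*pi)^3 * 1.38e-23 * 290 * 10000000.0 * 20)
R^4 = 5.9301e19 m^4
R_max = (5.9301e19)^(1/4) = 87753.7 m = 87.8 km

87.8 km


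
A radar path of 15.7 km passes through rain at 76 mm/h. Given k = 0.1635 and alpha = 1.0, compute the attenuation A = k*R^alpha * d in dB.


gamma = 0.1635 * 76^1.0 = 12.426 dB/km
A = 12.426 * 15.7 = 195.09 dB

195.09 dB


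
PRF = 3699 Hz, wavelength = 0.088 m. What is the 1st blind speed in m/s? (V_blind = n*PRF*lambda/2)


V_blind = 1 * 3699 * 0.088 / 2 = 162.8 m/s

162.8 m/s


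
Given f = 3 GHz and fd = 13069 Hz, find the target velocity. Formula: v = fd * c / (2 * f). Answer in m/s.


v = 13069 * 3e8 / (2 * 3000000000.0) = 653.5 m/s

653.5 m/s


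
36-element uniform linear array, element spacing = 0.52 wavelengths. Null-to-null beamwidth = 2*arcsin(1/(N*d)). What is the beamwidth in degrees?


1/(N*d) = 1/(36*0.52) = 0.053419
BW = 2*arcsin(0.053419) = 6.1 degrees

6.1 degrees


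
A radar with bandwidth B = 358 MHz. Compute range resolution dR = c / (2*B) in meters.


dR = 3e8 / (2 * 358000000.0) = 0.42 m

0.42 m


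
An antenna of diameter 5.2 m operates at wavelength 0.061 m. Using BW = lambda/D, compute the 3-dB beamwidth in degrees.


BW_rad = 0.061 / 5.2 = 0.011731
BW_deg = 0.67 degrees

0.67 degrees


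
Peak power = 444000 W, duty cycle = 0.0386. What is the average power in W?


P_avg = 444000 * 0.0386 = 17138.4 W

17138.4 W


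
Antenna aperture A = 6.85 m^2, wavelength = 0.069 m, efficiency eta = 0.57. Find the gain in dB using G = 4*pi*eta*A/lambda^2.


G_linear = 4*pi*0.57*6.85/0.069^2 = 10305.69
G_dB = 10*log10(10305.69) = 40.1 dB

40.1 dB


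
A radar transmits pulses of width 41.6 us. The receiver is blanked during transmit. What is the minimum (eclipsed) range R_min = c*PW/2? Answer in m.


R_min = 3e8 * 41.6e-6 / 2 = 6240.0 m

6240.0 m


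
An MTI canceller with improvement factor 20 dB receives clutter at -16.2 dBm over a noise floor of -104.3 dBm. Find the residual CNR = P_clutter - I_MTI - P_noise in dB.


CNR = -16.2 - 20 - (-104.3) = 68.1 dB

68.1 dB


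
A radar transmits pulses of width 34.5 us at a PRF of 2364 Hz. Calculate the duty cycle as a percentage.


DC = 34.5e-6 * 2364 * 100 = 8.16%

8.16%


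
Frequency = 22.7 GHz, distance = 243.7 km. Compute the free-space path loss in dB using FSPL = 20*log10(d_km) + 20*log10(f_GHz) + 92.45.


20*log10(243.7) = 47.74
20*log10(22.7) = 27.12
FSPL = 167.3 dB

167.3 dB


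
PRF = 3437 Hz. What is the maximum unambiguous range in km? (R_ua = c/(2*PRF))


R_ua = 3e8 / (2 * 3437) = 43642.7 m = 43.6 km

43.6 km


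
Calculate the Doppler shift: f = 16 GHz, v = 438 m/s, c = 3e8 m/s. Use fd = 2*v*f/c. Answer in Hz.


fd = 2 * 438 * 16000000000.0 / 3e8 = 46720.0 Hz

46720.0 Hz


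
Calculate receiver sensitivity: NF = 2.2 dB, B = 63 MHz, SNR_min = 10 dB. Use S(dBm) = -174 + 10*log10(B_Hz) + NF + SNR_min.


10*log10(63000000.0) = 77.99
S = -174 + 77.99 + 2.2 + 10 = -83.8 dBm

-83.8 dBm


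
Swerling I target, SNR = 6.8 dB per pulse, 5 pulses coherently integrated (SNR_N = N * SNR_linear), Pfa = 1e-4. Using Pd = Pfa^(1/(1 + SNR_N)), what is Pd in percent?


SNR_lin = 10^(6.8/10) = 4.7863
SNR_N = 5 * 4.7863 = 23.9315
1/(1 + SNR_N) = 1/24.9315 = 0.0401099
Pd = (1e-4)^0.0401099 = 0.69113
Pd = 69.1%

69.1%


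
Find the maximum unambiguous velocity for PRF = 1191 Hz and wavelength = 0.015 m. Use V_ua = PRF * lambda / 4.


V_ua = 1191 * 0.015 / 4 = 4.5 m/s

4.5 m/s


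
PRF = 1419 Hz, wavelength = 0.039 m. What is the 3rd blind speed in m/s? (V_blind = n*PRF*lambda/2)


V_blind = 3 * 1419 * 0.039 / 2 = 83.0 m/s

83.0 m/s


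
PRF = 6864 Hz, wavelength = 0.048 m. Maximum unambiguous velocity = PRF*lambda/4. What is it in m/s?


V_ua = 6864 * 0.048 / 4 = 82.4 m/s

82.4 m/s


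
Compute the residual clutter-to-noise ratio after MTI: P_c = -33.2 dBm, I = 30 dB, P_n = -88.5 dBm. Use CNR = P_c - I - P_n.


CNR = -33.2 - 30 - (-88.5) = 25.3 dB

25.3 dB


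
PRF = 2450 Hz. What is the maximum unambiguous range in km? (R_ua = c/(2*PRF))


R_ua = 3e8 / (2 * 2450) = 61224.5 m = 61.2 km

61.2 km


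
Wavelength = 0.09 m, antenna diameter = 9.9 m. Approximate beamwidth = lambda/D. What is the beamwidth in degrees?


BW_rad = 0.09 / 9.9 = 0.009091
BW_deg = 0.52 degrees

0.52 degrees


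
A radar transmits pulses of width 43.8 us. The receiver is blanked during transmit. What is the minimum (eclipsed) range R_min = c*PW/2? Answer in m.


R_min = 3e8 * 43.8e-6 / 2 = 6570.0 m

6570.0 m


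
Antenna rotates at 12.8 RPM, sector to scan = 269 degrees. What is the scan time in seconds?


t = 269 / (12.8 * 360) * 60 = 3.5 s

3.5 s


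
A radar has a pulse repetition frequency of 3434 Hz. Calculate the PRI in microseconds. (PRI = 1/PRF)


PRI = 1/3434 = 0.0002912056 s = 291.2 us

291.2 us


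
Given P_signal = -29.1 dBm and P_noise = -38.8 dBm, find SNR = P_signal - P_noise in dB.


SNR = -29.1 - (-38.8) = 9.7 dB

9.7 dB


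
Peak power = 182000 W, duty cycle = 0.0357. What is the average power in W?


P_avg = 182000 * 0.0357 = 6497.4 W

6497.4 W


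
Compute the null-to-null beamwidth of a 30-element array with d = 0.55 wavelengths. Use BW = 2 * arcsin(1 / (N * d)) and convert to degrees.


1/(N*d) = 1/(30*0.55) = 0.060606
BW = 2*arcsin(0.060606) = 6.9 degrees

6.9 degrees


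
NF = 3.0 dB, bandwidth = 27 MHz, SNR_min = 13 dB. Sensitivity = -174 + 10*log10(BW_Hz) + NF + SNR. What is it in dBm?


10*log10(27000000.0) = 74.31
S = -174 + 74.31 + 3.0 + 13 = -83.7 dBm

-83.7 dBm


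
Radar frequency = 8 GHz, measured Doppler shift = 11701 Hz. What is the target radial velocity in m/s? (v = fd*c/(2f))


v = 11701 * 3e8 / (2 * 8000000000.0) = 219.4 m/s

219.4 m/s


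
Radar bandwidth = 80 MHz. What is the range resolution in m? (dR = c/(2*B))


dR = 3e8 / (2 * 80000000.0) = 1.88 m

1.88 m


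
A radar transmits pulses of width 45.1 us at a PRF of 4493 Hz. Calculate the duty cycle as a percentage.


DC = 45.1e-6 * 4493 * 100 = 20.26%

20.26%


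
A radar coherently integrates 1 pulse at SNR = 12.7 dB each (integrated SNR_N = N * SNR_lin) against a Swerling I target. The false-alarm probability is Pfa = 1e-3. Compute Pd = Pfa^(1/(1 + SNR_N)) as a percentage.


SNR_lin = 10^(12.7/10) = 18.62087
SNR_N = 1 * 18.62087 = 18.62087
1/(1 + SNR_N) = 1/19.62087 = 0.0509661
Pd = (1e-3)^0.0509661 = 0.70324
Pd = 70.3%

70.3%


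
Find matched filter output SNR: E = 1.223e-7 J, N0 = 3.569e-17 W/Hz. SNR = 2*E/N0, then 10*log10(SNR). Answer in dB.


SNR_lin = 2 * 1.223e-7 / 3.569e-17 = 6.853e9
SNR_dB = 10*log10(6.853e9) = 98.4 dB

98.4 dB


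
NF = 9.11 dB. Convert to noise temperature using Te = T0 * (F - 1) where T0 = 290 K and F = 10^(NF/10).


NF_lin = 10^(9.11/10) = 8.147043
Te = 290 * (8.147043 - 1) = 2072.6 K

2072.6 K


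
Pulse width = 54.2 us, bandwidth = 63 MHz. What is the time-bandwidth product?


TBP = 54.2 * 63 = 3414.6

3414.6


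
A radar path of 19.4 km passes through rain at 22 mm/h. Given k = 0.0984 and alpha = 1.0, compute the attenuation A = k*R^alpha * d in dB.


gamma = 0.0984 * 22^1.0 = 2.1648 dB/km
A = 2.1648 * 19.4 = 42.0 dB

42.0 dB


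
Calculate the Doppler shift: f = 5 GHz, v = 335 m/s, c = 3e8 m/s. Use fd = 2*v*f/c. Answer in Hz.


fd = 2 * 335 * 5000000000.0 / 3e8 = 11166.7 Hz

11166.7 Hz


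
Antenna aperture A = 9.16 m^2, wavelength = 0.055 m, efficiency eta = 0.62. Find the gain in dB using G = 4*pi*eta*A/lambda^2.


G_linear = 4*pi*0.62*9.16/0.055^2 = 23592.37
G_dB = 10*log10(23592.37) = 43.7 dB

43.7 dB


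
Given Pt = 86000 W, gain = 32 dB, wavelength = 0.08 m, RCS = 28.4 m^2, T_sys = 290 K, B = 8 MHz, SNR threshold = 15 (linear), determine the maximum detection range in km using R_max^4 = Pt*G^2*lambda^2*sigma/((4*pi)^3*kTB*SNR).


G_lin = 10^(32/10) = 1584.893192
R^4 = 86000 * 1584.893192^2 * 0.08^2 * 28.4 / ((4*pi)^3 * 1.38e-23 * 290 * 8000000.0 * 15)
R^4 = 4.12011e19 m^4
R_max = (4.12011e19)^(1/4) = 80117.5 m = 80.1 km

80.1 km


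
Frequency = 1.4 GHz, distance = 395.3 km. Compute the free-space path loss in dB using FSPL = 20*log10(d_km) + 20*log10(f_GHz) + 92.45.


20*log10(395.3) = 51.94
20*log10(1.4) = 2.92
FSPL = 147.3 dB

147.3 dB


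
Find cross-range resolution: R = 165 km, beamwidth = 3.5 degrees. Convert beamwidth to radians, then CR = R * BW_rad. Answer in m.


BW_rad = 0.061086524
CR = 165000 * 0.061086524 = 10079.3 m

10079.3 m


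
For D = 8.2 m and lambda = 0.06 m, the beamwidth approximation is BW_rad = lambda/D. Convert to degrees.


BW_rad = 0.06 / 8.2 = 0.007317
BW_deg = 0.42 degrees

0.42 degrees


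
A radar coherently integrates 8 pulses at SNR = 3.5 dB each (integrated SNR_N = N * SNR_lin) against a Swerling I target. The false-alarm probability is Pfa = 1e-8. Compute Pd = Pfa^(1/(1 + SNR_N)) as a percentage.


SNR_lin = 10^(3.5/10) = 2.23872
SNR_N = 8 * 2.23872 = 17.90976
1/(1 + SNR_N) = 1/18.90976 = 0.0528827
Pd = (1e-8)^0.0528827 = 0.37752
Pd = 37.8%

37.8%


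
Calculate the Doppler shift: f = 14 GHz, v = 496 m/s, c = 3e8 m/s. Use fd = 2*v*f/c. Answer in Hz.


fd = 2 * 496 * 14000000000.0 / 3e8 = 46293.3 Hz

46293.3 Hz


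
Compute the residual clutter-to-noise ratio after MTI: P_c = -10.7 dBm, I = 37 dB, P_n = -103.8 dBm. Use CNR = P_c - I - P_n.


CNR = -10.7 - 37 - (-103.8) = 56.1 dB

56.1 dB


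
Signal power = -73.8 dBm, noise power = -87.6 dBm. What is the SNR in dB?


SNR = -73.8 - (-87.6) = 13.8 dB

13.8 dB


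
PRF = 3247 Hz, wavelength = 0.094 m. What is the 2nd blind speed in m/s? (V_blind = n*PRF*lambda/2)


V_blind = 2 * 3247 * 0.094 / 2 = 305.2 m/s

305.2 m/s


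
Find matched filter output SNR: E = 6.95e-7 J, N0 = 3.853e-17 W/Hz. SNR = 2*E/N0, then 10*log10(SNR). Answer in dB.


SNR_lin = 2 * 6.95e-7 / 3.853e-17 = 3.608e10
SNR_dB = 10*log10(3.608e10) = 105.6 dB

105.6 dB


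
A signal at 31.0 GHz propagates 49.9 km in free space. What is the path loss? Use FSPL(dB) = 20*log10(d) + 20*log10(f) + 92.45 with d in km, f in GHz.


20*log10(49.9) = 33.96
20*log10(31.0) = 29.83
FSPL = 156.2 dB

156.2 dB


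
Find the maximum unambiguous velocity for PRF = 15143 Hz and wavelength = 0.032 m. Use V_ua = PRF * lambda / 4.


V_ua = 15143 * 0.032 / 4 = 121.1 m/s

121.1 m/s


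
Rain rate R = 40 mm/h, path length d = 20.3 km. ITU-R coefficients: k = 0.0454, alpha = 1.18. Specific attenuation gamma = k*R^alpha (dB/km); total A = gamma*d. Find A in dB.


gamma = 0.0454 * 40^1.18 = 3.527659 dB/km
A = 3.527659 * 20.3 = 71.61 dB

71.61 dB


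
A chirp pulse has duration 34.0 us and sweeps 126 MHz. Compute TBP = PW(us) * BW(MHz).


TBP = 34.0 * 126 = 4284.0

4284.0


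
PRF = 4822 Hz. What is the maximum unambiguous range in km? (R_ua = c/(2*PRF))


R_ua = 3e8 / (2 * 4822) = 31107.4 m = 31.1 km

31.1 km


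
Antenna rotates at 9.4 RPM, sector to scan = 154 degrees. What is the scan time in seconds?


t = 154 / (9.4 * 360) * 60 = 2.73 s

2.73 s


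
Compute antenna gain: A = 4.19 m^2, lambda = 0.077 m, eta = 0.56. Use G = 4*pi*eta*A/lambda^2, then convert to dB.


G_linear = 4*pi*0.56*4.19/0.077^2 = 4973.14
G_dB = 10*log10(4973.14) = 37.0 dB

37.0 dB


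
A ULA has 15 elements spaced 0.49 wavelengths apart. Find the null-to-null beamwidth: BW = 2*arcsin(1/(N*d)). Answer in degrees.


1/(N*d) = 1/(15*0.49) = 0.136054
BW = 2*arcsin(0.136054) = 15.6 degrees

15.6 degrees


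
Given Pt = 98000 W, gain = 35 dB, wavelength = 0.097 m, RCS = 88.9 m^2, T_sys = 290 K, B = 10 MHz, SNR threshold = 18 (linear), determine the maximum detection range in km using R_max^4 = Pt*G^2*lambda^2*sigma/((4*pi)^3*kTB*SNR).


G_lin = 10^(35/10) = 3162.27766
R^4 = 98000 * 3162.27766^2 * 0.097^2 * 88.9 / ((4*pi)^3 * 1.38e-23 * 290 * 10000000.0 * 18)
R^4 = 5.73445e20 m^4
R_max = (5.73445e20)^(1/4) = 154747.3 m = 154.7 km

154.7 km


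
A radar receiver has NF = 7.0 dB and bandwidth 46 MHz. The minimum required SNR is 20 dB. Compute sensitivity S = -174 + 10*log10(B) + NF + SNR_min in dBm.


10*log10(46000000.0) = 76.63
S = -174 + 76.63 + 7.0 + 20 = -70.4 dBm

-70.4 dBm


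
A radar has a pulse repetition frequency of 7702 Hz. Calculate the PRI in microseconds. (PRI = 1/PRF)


PRI = 1/7702 = 0.0001298364 s = 129.8 us

129.8 us


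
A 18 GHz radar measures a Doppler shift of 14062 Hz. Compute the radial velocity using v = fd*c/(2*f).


v = 14062 * 3e8 / (2 * 18000000000.0) = 117.2 m/s

117.2 m/s


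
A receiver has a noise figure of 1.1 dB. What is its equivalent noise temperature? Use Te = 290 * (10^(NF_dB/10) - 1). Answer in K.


NF_lin = 10^(1.1/10) = 1.28825
Te = 290 * (1.28825 - 1) = 83.6 K

83.6 K


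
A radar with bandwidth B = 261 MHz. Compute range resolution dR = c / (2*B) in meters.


dR = 3e8 / (2 * 261000000.0) = 0.57 m

0.57 m


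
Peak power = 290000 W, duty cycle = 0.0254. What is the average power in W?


P_avg = 290000 * 0.0254 = 7366.0 W

7366.0 W


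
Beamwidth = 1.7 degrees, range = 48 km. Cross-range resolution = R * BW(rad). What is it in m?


BW_rad = 0.029670597
CR = 48000 * 0.029670597 = 1424.2 m

1424.2 m


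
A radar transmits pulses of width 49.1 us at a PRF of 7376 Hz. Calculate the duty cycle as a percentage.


DC = 49.1e-6 * 7376 * 100 = 36.22%

36.22%


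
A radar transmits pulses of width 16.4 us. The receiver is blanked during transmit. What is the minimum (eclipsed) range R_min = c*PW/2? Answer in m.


R_min = 3e8 * 16.4e-6 / 2 = 2460.0 m

2460.0 m


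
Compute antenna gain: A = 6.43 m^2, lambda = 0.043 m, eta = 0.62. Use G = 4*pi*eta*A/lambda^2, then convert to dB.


G_linear = 4*pi*0.62*6.43/0.043^2 = 27094.16
G_dB = 10*log10(27094.16) = 44.3 dB

44.3 dB


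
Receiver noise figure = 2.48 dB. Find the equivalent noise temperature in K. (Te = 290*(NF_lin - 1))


NF_lin = 10^(2.48/10) = 1.770109
Te = 290 * (1.770109 - 1) = 223.3 K

223.3 K


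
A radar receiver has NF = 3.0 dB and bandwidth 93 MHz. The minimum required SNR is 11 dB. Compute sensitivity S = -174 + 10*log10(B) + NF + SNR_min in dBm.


10*log10(93000000.0) = 79.68
S = -174 + 79.68 + 3.0 + 11 = -80.3 dBm

-80.3 dBm


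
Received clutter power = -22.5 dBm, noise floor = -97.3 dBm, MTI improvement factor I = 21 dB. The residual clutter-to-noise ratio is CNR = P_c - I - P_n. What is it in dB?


CNR = -22.5 - 21 - (-97.3) = 53.8 dB

53.8 dB


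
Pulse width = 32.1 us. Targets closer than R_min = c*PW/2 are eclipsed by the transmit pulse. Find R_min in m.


R_min = 3e8 * 32.1e-6 / 2 = 4815.0 m

4815.0 m


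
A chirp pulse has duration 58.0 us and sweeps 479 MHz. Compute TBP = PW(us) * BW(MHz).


TBP = 58.0 * 479 = 27782.0

27782.0


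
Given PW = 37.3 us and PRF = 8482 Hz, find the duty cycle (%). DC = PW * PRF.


DC = 37.3e-6 * 8482 * 100 = 31.64%

31.64%


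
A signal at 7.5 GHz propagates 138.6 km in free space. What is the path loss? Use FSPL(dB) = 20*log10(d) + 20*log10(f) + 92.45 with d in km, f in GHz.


20*log10(138.6) = 42.84
20*log10(7.5) = 17.5
FSPL = 152.8 dB

152.8 dB


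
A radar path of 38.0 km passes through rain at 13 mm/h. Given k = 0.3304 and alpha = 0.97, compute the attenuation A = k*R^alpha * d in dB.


gamma = 0.3304 * 13^0.97 = 3.977087 dB/km
A = 3.977087 * 38.0 = 151.13 dB

151.13 dB


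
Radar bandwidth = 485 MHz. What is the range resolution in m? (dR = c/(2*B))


dR = 3e8 / (2 * 485000000.0) = 0.31 m

0.31 m


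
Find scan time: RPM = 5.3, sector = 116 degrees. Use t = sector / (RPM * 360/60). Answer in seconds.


t = 116 / (5.3 * 360) * 60 = 3.65 s

3.65 s


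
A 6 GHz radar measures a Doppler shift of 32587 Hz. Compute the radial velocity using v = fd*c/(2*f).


v = 32587 * 3e8 / (2 * 6000000000.0) = 814.7 m/s

814.7 m/s


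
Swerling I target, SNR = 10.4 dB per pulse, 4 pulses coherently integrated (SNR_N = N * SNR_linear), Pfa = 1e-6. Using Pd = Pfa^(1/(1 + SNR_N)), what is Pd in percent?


SNR_lin = 10^(10.4/10) = 10.96478
SNR_N = 4 * 10.96478 = 43.85912
1/(1 + SNR_N) = 1/44.85912 = 0.022292
Pd = (1e-6)^0.022292 = 0.73493
Pd = 73.5%

73.5%


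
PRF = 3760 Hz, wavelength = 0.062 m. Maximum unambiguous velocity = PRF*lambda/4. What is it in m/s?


V_ua = 3760 * 0.062 / 4 = 58.3 m/s

58.3 m/s


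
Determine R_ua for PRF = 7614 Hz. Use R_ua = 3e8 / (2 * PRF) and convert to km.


R_ua = 3e8 / (2 * 7614) = 19700.6 m = 19.7 km

19.7 km


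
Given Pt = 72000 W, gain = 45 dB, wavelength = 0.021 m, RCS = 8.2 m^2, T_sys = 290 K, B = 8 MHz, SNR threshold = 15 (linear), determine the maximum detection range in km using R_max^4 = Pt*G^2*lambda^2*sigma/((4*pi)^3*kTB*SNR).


G_lin = 10^(45/10) = 31622.776602
R^4 = 72000 * 31622.776602^2 * 0.021^2 * 8.2 / ((4*pi)^3 * 1.38e-23 * 290 * 8000000.0 * 15)
R^4 = 2.7321e20 m^4
R_max = (2.7321e20)^(1/4) = 128565.4 m = 128.6 km

128.6 km


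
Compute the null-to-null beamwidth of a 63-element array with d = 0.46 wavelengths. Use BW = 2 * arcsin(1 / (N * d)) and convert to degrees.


1/(N*d) = 1/(63*0.46) = 0.034507
BW = 2*arcsin(0.034507) = 4.0 degrees

4.0 degrees


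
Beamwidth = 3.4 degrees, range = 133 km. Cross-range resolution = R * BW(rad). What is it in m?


BW_rad = 0.059341195
CR = 133000 * 0.059341195 = 7892.4 m

7892.4 m


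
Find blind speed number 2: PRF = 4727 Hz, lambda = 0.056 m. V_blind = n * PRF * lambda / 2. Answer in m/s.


V_blind = 2 * 4727 * 0.056 / 2 = 264.7 m/s

264.7 m/s


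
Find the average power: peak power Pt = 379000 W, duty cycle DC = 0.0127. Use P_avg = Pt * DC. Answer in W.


P_avg = 379000 * 0.0127 = 4813.3 W

4813.3 W


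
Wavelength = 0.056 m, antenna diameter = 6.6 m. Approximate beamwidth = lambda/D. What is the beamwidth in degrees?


BW_rad = 0.056 / 6.6 = 0.008485
BW_deg = 0.49 degrees

0.49 degrees


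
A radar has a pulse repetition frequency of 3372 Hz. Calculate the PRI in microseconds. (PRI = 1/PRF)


PRI = 1/3372 = 0.0002965599 s = 296.6 us

296.6 us


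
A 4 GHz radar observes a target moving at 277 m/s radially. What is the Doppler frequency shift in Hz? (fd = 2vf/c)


fd = 2 * 277 * 4000000000.0 / 3e8 = 7386.7 Hz

7386.7 Hz


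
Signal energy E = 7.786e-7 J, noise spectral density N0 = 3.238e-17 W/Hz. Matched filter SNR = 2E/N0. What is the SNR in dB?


SNR_lin = 2 * 7.786e-7 / 3.238e-17 = 4.809e10
SNR_dB = 10*log10(4.809e10) = 106.8 dB

106.8 dB


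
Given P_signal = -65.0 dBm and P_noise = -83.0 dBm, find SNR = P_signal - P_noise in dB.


SNR = -65.0 - (-83.0) = 18.0 dB

18.0 dB


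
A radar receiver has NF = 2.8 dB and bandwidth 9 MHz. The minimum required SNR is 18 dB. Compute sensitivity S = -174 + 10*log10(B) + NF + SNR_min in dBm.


10*log10(9000000.0) = 69.54
S = -174 + 69.54 + 2.8 + 18 = -83.7 dBm

-83.7 dBm


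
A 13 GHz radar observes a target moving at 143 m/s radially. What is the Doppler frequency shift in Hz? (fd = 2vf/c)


fd = 2 * 143 * 13000000000.0 / 3e8 = 12393.3 Hz

12393.3 Hz


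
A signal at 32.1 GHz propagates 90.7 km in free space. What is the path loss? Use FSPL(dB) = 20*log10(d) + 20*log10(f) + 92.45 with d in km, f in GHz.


20*log10(90.7) = 39.15
20*log10(32.1) = 30.13
FSPL = 161.7 dB

161.7 dB


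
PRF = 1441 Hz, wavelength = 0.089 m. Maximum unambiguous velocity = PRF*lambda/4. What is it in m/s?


V_ua = 1441 * 0.089 / 4 = 32.1 m/s

32.1 m/s


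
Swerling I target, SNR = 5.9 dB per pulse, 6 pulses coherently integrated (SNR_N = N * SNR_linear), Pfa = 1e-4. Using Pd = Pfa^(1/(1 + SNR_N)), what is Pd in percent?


SNR_lin = 10^(5.9/10) = 3.89045
SNR_N = 6 * 3.89045 = 23.3427
1/(1 + SNR_N) = 1/24.3427 = 0.0410801
Pd = (1e-4)^0.0410801 = 0.68498
Pd = 68.5%

68.5%


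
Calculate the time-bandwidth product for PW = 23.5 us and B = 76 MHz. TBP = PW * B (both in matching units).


TBP = 23.5 * 76 = 1786.0

1786.0


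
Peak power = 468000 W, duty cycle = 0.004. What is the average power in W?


P_avg = 468000 * 0.004 = 1872.0 W

1872.0 W


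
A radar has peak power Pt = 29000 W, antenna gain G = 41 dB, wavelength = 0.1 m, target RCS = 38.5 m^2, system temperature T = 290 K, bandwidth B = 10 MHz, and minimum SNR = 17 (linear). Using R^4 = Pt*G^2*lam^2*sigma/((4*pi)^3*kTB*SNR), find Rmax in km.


G_lin = 10^(41/10) = 12589.254118
R^4 = 29000 * 12589.254118^2 * 0.1^2 * 38.5 / ((4*pi)^3 * 1.38e-23 * 290 * 10000000.0 * 17)
R^4 = 1.3107e21 m^4
R_max = (1.3107e21)^(1/4) = 190272.4 m = 190.3 km

190.3 km


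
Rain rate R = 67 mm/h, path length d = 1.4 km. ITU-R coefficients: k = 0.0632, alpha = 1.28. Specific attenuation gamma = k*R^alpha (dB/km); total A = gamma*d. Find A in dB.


gamma = 0.0632 * 67^1.28 = 13.743357 dB/km
A = 13.743357 * 1.4 = 19.24 dB

19.24 dB


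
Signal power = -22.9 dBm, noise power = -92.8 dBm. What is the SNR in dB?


SNR = -22.9 - (-92.8) = 69.9 dB

69.9 dB


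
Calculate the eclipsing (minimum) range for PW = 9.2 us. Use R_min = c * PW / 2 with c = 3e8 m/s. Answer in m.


R_min = 3e8 * 9.2e-6 / 2 = 1380.0 m

1380.0 m


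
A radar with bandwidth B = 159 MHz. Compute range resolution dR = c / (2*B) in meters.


dR = 3e8 / (2 * 159000000.0) = 0.94 m

0.94 m


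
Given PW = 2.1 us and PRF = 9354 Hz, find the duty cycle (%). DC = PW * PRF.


DC = 2.1e-6 * 9354 * 100 = 1.96%

1.96%


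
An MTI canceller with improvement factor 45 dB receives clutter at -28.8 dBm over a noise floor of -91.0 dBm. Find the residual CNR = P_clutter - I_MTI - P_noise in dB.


CNR = -28.8 - 45 - (-91.0) = 17.2 dB

17.2 dB


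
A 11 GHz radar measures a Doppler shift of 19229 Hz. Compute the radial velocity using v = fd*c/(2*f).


v = 19229 * 3e8 / (2 * 11000000000.0) = 262.2 m/s

262.2 m/s


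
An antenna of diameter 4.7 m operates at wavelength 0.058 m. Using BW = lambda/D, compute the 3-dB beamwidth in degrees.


BW_rad = 0.058 / 4.7 = 0.01234
BW_deg = 0.71 degrees

0.71 degrees


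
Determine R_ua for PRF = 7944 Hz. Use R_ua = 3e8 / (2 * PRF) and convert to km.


R_ua = 3e8 / (2 * 7944) = 18882.2 m = 18.9 km

18.9 km


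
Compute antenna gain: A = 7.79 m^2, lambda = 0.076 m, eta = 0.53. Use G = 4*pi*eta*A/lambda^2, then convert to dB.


G_linear = 4*pi*0.53*7.79/0.076^2 = 8982.47
G_dB = 10*log10(8982.47) = 39.5 dB

39.5 dB


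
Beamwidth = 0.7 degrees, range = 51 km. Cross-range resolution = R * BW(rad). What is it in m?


BW_rad = 0.012217305
CR = 51000 * 0.012217305 = 623.1 m

623.1 m


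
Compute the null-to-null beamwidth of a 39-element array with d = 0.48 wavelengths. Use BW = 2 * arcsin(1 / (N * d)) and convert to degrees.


1/(N*d) = 1/(39*0.48) = 0.053419
BW = 2*arcsin(0.053419) = 6.1 degrees

6.1 degrees


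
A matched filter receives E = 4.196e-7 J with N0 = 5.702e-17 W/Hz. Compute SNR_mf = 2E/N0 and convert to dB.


SNR_lin = 2 * 4.196e-7 / 5.702e-17 = 1.472e10
SNR_dB = 10*log10(1.472e10) = 101.7 dB

101.7 dB


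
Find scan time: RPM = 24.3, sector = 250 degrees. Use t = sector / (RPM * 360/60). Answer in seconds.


t = 250 / (24.3 * 360) * 60 = 1.71 s

1.71 s


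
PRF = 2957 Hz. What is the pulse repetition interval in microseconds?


PRI = 1/2957 = 0.0003381806 s = 338.2 us

338.2 us


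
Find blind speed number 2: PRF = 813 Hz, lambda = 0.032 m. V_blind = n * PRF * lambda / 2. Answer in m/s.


V_blind = 2 * 813 * 0.032 / 2 = 26.0 m/s

26.0 m/s


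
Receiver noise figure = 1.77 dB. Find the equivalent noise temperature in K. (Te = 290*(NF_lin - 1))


NF_lin = 10^(1.77/10) = 1.503142
Te = 290 * (1.503142 - 1) = 145.9 K

145.9 K


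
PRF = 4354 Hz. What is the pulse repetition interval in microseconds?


PRI = 1/4354 = 0.0002296739 s = 229.7 us

229.7 us


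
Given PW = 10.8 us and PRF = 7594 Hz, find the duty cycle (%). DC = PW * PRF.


DC = 10.8e-6 * 7594 * 100 = 8.2%

8.2%


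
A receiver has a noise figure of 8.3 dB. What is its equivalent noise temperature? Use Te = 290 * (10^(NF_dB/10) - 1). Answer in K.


NF_lin = 10^(8.3/10) = 6.76083
Te = 290 * (6.76083 - 1) = 1670.6 K

1670.6 K


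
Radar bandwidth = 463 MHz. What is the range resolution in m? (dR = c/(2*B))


dR = 3e8 / (2 * 463000000.0) = 0.32 m

0.32 m


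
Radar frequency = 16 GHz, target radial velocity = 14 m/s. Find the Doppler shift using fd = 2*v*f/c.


fd = 2 * 14 * 16000000000.0 / 3e8 = 1493.3 Hz

1493.3 Hz


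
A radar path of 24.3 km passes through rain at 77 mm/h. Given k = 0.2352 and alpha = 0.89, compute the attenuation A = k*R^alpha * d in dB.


gamma = 0.2352 * 77^0.89 = 11.230887 dB/km
A = 11.230887 * 24.3 = 272.91 dB

272.91 dB


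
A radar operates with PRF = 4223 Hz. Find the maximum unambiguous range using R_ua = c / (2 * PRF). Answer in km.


R_ua = 3e8 / (2 * 4223) = 35519.8 m = 35.5 km

35.5 km


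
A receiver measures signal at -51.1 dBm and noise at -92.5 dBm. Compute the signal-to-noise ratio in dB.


SNR = -51.1 - (-92.5) = 41.4 dB

41.4 dB


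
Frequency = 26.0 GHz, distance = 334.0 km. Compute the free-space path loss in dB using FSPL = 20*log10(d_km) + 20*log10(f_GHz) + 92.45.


20*log10(334.0) = 50.47
20*log10(26.0) = 28.3
FSPL = 171.2 dB

171.2 dB


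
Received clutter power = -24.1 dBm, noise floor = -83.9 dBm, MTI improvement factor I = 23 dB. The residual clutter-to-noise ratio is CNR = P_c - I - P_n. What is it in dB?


CNR = -24.1 - 23 - (-83.9) = 36.8 dB

36.8 dB


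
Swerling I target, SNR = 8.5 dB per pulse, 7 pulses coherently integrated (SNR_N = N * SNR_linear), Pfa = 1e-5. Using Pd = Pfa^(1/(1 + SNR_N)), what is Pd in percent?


SNR_lin = 10^(8.5/10) = 7.07946
SNR_N = 7 * 7.07946 = 49.55622
1/(1 + SNR_N) = 1/50.55622 = 0.01978
Pd = (1e-5)^0.01978 = 0.79634
Pd = 79.6%

79.6%


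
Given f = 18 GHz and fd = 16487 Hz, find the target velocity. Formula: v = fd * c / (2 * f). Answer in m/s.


v = 16487 * 3e8 / (2 * 18000000000.0) = 137.4 m/s

137.4 m/s


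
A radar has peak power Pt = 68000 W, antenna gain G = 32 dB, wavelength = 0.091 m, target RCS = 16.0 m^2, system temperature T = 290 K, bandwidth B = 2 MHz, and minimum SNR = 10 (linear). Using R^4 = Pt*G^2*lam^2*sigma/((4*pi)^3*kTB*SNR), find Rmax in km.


G_lin = 10^(32/10) = 1584.893192
R^4 = 68000 * 1584.893192^2 * 0.091^2 * 16.0 / ((4*pi)^3 * 1.38e-23 * 290 * 2000000.0 * 10)
R^4 = 1.42487e20 m^4
R_max = (1.42487e20)^(1/4) = 109255.6 m = 109.3 km

109.3 km


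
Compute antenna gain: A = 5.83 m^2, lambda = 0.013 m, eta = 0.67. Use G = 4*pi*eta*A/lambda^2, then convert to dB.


G_linear = 4*pi*0.67*5.83/0.013^2 = 290446.75
G_dB = 10*log10(290446.75) = 54.6 dB

54.6 dB


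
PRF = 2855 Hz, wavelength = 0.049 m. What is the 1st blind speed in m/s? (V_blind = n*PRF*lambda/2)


V_blind = 1 * 2855 * 0.049 / 2 = 69.9 m/s

69.9 m/s


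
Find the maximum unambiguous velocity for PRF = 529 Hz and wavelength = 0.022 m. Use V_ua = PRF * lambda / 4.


V_ua = 529 * 0.022 / 4 = 2.9 m/s

2.9 m/s


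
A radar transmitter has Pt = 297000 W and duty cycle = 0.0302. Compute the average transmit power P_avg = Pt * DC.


P_avg = 297000 * 0.0302 = 8969.4 W

8969.4 W


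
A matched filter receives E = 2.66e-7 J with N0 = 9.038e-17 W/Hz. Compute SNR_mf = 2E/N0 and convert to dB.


SNR_lin = 2 * 2.66e-7 / 9.038e-17 = 5.886e9
SNR_dB = 10*log10(5.886e9) = 97.7 dB

97.7 dB


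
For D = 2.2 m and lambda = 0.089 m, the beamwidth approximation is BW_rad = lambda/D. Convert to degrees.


BW_rad = 0.089 / 2.2 = 0.040455
BW_deg = 2.32 degrees

2.32 degrees


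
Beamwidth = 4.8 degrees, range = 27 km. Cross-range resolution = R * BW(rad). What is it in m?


BW_rad = 0.083775804
CR = 27000 * 0.083775804 = 2261.9 m

2261.9 m


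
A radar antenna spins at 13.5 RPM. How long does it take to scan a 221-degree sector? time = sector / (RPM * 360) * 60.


t = 221 / (13.5 * 360) * 60 = 2.73 s

2.73 s


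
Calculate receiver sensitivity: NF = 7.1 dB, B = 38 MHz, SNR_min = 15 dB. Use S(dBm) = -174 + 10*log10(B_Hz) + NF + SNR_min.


10*log10(38000000.0) = 75.8
S = -174 + 75.8 + 7.1 + 15 = -76.1 dBm

-76.1 dBm


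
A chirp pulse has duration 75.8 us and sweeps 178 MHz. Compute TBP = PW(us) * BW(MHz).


TBP = 75.8 * 178 = 13492.4

13492.4


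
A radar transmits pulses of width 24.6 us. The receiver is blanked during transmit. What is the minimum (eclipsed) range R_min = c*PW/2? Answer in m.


R_min = 3e8 * 24.6e-6 / 2 = 3690.0 m

3690.0 m


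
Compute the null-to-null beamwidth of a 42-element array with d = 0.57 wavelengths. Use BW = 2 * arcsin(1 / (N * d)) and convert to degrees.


1/(N*d) = 1/(42*0.57) = 0.041771
BW = 2*arcsin(0.041771) = 4.8 degrees

4.8 degrees


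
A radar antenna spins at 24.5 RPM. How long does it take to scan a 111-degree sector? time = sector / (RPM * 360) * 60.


t = 111 / (24.5 * 360) * 60 = 0.76 s

0.76 s


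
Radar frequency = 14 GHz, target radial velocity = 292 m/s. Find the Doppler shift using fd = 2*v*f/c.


fd = 2 * 292 * 14000000000.0 / 3e8 = 27253.3 Hz

27253.3 Hz


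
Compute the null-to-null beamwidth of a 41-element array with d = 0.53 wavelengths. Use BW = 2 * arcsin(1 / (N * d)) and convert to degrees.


1/(N*d) = 1/(41*0.53) = 0.046019
BW = 2*arcsin(0.046019) = 5.3 degrees

5.3 degrees


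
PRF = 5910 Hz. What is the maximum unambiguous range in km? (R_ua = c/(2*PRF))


R_ua = 3e8 / (2 * 5910) = 25380.7 m = 25.4 km

25.4 km


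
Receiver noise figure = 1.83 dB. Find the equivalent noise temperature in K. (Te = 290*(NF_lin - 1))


NF_lin = 10^(1.83/10) = 1.524053
Te = 290 * (1.524053 - 1) = 152.0 K

152.0 K


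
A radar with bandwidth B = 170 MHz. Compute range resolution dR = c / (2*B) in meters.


dR = 3e8 / (2 * 170000000.0) = 0.88 m

0.88 m


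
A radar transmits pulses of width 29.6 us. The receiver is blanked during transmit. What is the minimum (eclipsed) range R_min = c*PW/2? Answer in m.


R_min = 3e8 * 29.6e-6 / 2 = 4440.0 m

4440.0 m


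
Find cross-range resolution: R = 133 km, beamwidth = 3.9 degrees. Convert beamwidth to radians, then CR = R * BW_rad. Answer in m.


BW_rad = 0.068067841
CR = 133000 * 0.068067841 = 9053.0 m

9053.0 m


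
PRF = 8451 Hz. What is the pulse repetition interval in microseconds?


PRI = 1/8451 = 0.0001183292 s = 118.3 us

118.3 us


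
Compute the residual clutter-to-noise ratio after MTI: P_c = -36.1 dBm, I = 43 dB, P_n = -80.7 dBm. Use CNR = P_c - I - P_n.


CNR = -36.1 - 43 - (-80.7) = 1.6 dB

1.6 dB


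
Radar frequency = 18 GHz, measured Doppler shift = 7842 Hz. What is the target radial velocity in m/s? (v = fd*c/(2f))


v = 7842 * 3e8 / (2 * 18000000000.0) = 65.4 m/s

65.4 m/s


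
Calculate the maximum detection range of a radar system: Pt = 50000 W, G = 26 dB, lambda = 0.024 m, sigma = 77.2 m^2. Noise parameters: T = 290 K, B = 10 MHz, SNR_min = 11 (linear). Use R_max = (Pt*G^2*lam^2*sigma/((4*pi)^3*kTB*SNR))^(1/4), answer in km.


G_lin = 10^(26/10) = 398.107171
R^4 = 50000 * 398.107171^2 * 0.024^2 * 77.2 / ((4*pi)^3 * 1.38e-23 * 290 * 10000000.0 * 11)
R^4 = 4.03376e17 m^4
R_max = (4.03376e17)^(1/4) = 25201.6 m = 25.2 km

25.2 km


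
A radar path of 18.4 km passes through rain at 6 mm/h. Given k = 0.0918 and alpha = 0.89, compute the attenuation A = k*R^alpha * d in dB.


gamma = 0.0918 * 6^0.89 = 0.452269 dB/km
A = 0.452269 * 18.4 = 8.32 dB

8.32 dB


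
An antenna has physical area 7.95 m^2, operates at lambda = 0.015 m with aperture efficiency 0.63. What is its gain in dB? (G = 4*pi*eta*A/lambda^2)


G_linear = 4*pi*0.63*7.95/0.015^2 = 279727.41
G_dB = 10*log10(279727.41) = 54.5 dB

54.5 dB


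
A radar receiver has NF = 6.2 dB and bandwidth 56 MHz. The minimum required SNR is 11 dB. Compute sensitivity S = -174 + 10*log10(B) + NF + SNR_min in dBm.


10*log10(56000000.0) = 77.48
S = -174 + 77.48 + 6.2 + 11 = -79.3 dBm

-79.3 dBm


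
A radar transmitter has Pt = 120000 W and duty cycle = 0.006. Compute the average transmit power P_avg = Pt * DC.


P_avg = 120000 * 0.006 = 720.0 W

720.0 W


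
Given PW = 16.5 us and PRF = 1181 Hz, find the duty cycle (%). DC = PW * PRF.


DC = 16.5e-6 * 1181 * 100 = 1.95%

1.95%


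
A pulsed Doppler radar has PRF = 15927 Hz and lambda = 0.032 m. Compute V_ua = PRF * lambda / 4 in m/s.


V_ua = 15927 * 0.032 / 4 = 127.4 m/s

127.4 m/s


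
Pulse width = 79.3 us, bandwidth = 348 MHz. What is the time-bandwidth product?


TBP = 79.3 * 348 = 27596.4

27596.4


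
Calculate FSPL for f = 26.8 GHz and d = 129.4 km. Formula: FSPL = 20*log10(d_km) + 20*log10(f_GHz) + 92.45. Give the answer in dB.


20*log10(129.4) = 42.24
20*log10(26.8) = 28.56
FSPL = 163.3 dB

163.3 dB


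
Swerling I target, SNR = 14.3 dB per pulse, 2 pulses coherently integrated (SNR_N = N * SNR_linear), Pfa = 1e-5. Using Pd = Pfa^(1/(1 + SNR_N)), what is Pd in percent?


SNR_lin = 10^(14.3/10) = 26.91535
SNR_N = 2 * 26.91535 = 53.8307
1/(1 + SNR_N) = 1/54.8307 = 0.018238
Pd = (1e-5)^0.018238 = 0.81061
Pd = 81.1%

81.1%


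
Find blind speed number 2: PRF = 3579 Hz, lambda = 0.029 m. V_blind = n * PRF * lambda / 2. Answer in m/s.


V_blind = 2 * 3579 * 0.029 / 2 = 103.8 m/s

103.8 m/s


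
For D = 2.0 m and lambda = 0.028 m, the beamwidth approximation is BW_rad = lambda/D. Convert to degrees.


BW_rad = 0.028 / 2.0 = 0.014
BW_deg = 0.8 degrees

0.8 degrees


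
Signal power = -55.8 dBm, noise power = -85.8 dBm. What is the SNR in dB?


SNR = -55.8 - (-85.8) = 30.0 dB

30.0 dB


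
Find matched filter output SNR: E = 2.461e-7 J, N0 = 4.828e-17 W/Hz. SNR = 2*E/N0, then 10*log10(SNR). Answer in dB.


SNR_lin = 2 * 2.461e-7 / 4.828e-17 = 1.019e10
SNR_dB = 10*log10(1.019e10) = 100.1 dB

100.1 dB


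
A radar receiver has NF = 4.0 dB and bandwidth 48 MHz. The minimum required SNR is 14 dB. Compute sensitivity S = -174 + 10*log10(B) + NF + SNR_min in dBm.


10*log10(48000000.0) = 76.81
S = -174 + 76.81 + 4.0 + 14 = -79.2 dBm

-79.2 dBm


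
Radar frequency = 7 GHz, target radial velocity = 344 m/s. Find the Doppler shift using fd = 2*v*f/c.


fd = 2 * 344 * 7000000000.0 / 3e8 = 16053.3 Hz

16053.3 Hz


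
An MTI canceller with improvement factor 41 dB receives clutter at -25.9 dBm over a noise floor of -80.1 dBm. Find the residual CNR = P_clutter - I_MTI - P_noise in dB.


CNR = -25.9 - 41 - (-80.1) = 13.2 dB

13.2 dB


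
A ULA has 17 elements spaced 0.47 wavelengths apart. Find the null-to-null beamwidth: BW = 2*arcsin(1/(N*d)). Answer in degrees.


1/(N*d) = 1/(17*0.47) = 0.125156
BW = 2*arcsin(0.125156) = 14.4 degrees

14.4 degrees


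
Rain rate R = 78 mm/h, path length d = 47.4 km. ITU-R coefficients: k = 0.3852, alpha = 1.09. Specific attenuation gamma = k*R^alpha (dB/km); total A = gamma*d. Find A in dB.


gamma = 0.3852 * 78^1.09 = 44.470232 dB/km
A = 44.470232 * 47.4 = 2107.89 dB

2107.89 dB


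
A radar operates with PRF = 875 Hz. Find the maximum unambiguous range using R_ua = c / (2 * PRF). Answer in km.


R_ua = 3e8 / (2 * 875) = 171428.6 m = 171.4 km

171.4 km


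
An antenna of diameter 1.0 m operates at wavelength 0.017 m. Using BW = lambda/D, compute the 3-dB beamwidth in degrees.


BW_rad = 0.017 / 1.0 = 0.017
BW_deg = 0.97 degrees

0.97 degrees
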